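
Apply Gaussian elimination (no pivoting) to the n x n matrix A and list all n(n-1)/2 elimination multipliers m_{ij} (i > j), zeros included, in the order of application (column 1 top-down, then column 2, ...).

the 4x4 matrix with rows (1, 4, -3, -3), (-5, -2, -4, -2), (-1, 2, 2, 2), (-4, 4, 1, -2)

multipliers: -5, -1, -4, 1/3, 10/9, 91/48

Forward elimination:
R2 <- R2 - (-5)*R1:  [   0   18  -19  -17 ]
R3 <- R3 - (-1)*R1:  [  0   6  -1  -1 ]
R4 <- R4 - (-4)*R1:  [   0   20  -11  -14 ]
R3 <- R3 - (1/3)*R2:  [    0     0  16/3  14/3 ]
R4 <- R4 - (10/9)*R2:  [    0     0  91/9  44/9 ]
R4 <- R4 - (91/48)*R3:  [      0       0       0  -95/24 ]
Multipliers (in order of application): m_{21} = -5, m_{31} = -1, m_{41} = -4, m_{32} = 1/3, m_{42} = 10/9, m_{43} = 91/48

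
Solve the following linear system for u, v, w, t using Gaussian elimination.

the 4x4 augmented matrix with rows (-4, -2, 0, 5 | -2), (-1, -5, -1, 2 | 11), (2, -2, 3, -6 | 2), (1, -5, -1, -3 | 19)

Forward elimination on [A|b]:
R2 <- R2 - (1/4)*R1:  [    0  -9/2    -1   3/4  23/2 ]
R3 <- R3 - (-1/2)*R1:  [    0    -3     3  -7/2     1 ]
R4 <- R4 - (-1/4)*R1:  [     0  -11/2     -1   -7/4   37/2 ]
R3 <- R3 - (2/3)*R2:  [     0      0   11/3     -4  -20/3 ]
R4 <- R4 - (11/9)*R2:  [    0     0   2/9  -8/3  40/9 ]
R4 <- R4 - (2/33)*R3:  [      0       0       0  -80/33  160/33 ]
Row echelon form:
[ -4    -2     0       5  |      -2 ]
[  0  -9/2    -1     3/4  |    23/2 ]
[  0     0  11/3      -4  |   -20/3 ]
[  0     0     0  -80/33  |  160/33 ]
Back-substitution:
t = (160/33) / (-80/33) = -2
w = (-20/3 - (-4)*(-2)) / (11/3) = -4
v = (23/2 - (-1)*(-4) - (3/4)*(-2)) / (-9/2) = -2
u = (-2 - (-2)*(-2) - (5)*(-2)) / -4 = -1

(-1, -2, -4, -2)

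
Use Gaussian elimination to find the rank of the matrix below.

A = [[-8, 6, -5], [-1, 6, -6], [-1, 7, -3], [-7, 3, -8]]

rank(A) = 3

Row reduction:
R2 <- R2 - (1/8)*R1:  [     0   21/4  -43/8 ]
R3 <- R3 - (1/8)*R1:  [     0   25/4  -19/8 ]
R4 <- R4 - (7/8)*R1:  [     0   -9/4  -29/8 ]
R3 <- R3 - (25/21)*R2:  [      0       0  169/42 ]
R4 <- R4 - (-3/7)*R2:  [      0       0  -83/14 ]
R4 <- R4 - (-249/169)*R3:  [ 0  0  0 ]
Row echelon form:
[ -8     6      -5 ]
[  0  21/4   -43/8 ]
[  0     0  169/42 ]
[  0     0       0 ]
Nonzero rows / pivot columns: 3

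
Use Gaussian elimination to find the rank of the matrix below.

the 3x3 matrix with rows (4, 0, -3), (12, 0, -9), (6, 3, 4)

Row reduction:
R2 <- R2 - (3)*R1:  [ 0  0  0 ]
R3 <- R3 - (3/2)*R1:  [    0     3  17/2 ]
R2 <-> R3   (pivot in column 2 was zero)
[ 4  0    -3 ]
[ 0  3  17/2 ]
[ 0  0     0 ]
Row echelon form:
[ 4  0    -3 ]
[ 0  3  17/2 ]
[ 0  0     0 ]
Nonzero rows / pivot columns: 2

rank(A) = 2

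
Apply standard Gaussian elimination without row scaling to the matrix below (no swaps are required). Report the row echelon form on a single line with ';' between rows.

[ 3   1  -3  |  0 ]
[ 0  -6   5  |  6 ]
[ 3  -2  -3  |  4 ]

Forward elimination:
R3 <- R3 - (1)*R1:  [  0  -3   0   4 ]
R3 <- R3 - (1/2)*R2:  [    0     0  -5/2     1 ]
Row echelon form:
[ 3   1    -3  |  0 ]
[ 0  -6     5  |  6 ]
[ 0   0  -5/2  |  1 ]

REF = [3 1 -3 0; 0 -6 5 6; 0 0 -5/2 1]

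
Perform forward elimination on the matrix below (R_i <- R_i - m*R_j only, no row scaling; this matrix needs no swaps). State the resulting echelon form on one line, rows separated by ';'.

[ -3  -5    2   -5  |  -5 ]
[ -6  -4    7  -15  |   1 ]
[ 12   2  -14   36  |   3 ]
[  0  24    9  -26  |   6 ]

REF = [-3 -5 2 -5 -5; 0 6 3 -5 11; 0 0 3 1 16; 0 0 0 -5 -22]

Forward elimination:
R2 <- R2 - (2)*R1:  [  0   6   3  -5  11 ]
R3 <- R3 - (-4)*R1:  [   0  -18   -6   16  -17 ]
R3 <- R3 - (-3)*R2:  [  0   0   3   1  16 ]
R4 <- R4 - (4)*R2:  [   0    0   -3   -6  -38 ]
R4 <- R4 - (-1)*R3:  [   0    0    0   -5  -22 ]
Row echelon form:
[ -3  -5  2  -5  |   -5 ]
[  0   6  3  -5  |   11 ]
[  0   0  3   1  |   16 ]
[  0   0  0  -5  |  -22 ]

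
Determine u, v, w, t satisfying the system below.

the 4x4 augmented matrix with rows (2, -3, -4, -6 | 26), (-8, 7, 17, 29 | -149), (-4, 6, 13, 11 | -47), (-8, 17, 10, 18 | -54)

(4, 4, 0, -5)

Forward elimination on [A|b]:
R2 <- R2 - (-4)*R1:  [   0   -5    1    5  -45 ]
R3 <- R3 - (-2)*R1:  [  0   0   5  -1   5 ]
R4 <- R4 - (-4)*R1:  [  0   5  -6  -6  50 ]
R4 <- R4 - (-1)*R2:  [  0   0  -5  -1   5 ]
R4 <- R4 - (-1)*R3:  [  0   0   0  -2  10 ]
Row echelon form:
[ 2  -3  -4  -6  |   26 ]
[ 0  -5   1   5  |  -45 ]
[ 0   0   5  -1  |    5 ]
[ 0   0   0  -2  |   10 ]
Back-substitution:
t = (10) / -2 = -5
w = (5 - (-1)*(-5)) / 5 = 0
v = (-45 - (1)*(0) - (5)*(-5)) / -5 = 4
u = (26 - (-3)*(4) - (-4)*(0) - (-6)*(-5)) / 2 = 4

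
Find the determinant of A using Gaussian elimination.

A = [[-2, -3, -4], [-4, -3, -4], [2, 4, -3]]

det(A) = 50

Forward elimination:
R2 <- R2 - (2)*R1:  [ 0  3  4 ]
R3 <- R3 - (-1)*R1:  [  0   1  -7 ]
R3 <- R3 - (1/3)*R2:  [     0      0  -25/3 ]
Upper-triangular form:
[ -2  -3     -4 ]
[  0   3      4 ]
[  0   0  -25/3 ]
det(A) = (-1)^0 * (-2) * (3) * (-25/3) = 50  (0 row swaps -> sign +1)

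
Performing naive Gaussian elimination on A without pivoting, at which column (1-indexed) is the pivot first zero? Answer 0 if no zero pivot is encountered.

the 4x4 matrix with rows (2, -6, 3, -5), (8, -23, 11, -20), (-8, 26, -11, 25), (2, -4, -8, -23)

Naive forward elimination:
R2 <- R2 - (4)*R1:  [  0   1  -1   0 ]
R3 <- R3 - (-4)*R1:  [ 0  2  1  5 ]
R4 <- R4 - (1)*R1:  [   0    2  -11  -18 ]
R3 <- R3 - (2)*R2:  [ 0  0  3  5 ]
R4 <- R4 - (2)*R2:  [   0    0   -9  -18 ]
R4 <- R4 - (-3)*R3:  [  0   0   0  -3 ]
All pivots nonzero; naive elimination completes without hitting a zero pivot.

first zero-pivot column = 0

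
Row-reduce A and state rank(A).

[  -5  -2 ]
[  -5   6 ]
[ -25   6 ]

Row reduction:
R2 <- R2 - (1)*R1:  [ 0  8 ]
R3 <- R3 - (5)*R1:  [  0  16 ]
R3 <- R3 - (2)*R2:  [ 0  0 ]
Row echelon form:
[ -5  -2 ]
[  0   8 ]
[  0   0 ]
Nonzero rows / pivot columns: 2

rank(A) = 2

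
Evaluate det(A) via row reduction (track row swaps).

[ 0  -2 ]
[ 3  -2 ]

det(A) = 6

Forward elimination:
R1 <-> R2   (pivot in column 1 was zero)
[ 3  -2 ]
[ 0  -2 ]
Upper-triangular form:
[ 3  -2 ]
[ 0  -2 ]
det(A) = (-1)^1 * (3) * (-2) = 6  (1 row swap -> sign -1)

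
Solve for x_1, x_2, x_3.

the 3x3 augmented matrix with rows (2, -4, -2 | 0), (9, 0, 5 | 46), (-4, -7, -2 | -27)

Forward elimination on [A|b]:
R2 <- R2 - (9/2)*R1:  [  0  18  14  46 ]
R3 <- R3 - (-2)*R1:  [   0  -15   -6  -27 ]
R3 <- R3 - (-5/6)*R2:  [    0     0  17/3  34/3 ]
Row echelon form:
[ 2  -4    -2  |     0 ]
[ 0  18    14  |    46 ]
[ 0   0  17/3  |  34/3 ]
Back-substitution:
x_3 = (34/3) / (17/3) = 2
x_2 = (46 - (14)*(2)) / 18 = 1
x_1 = (0 - (-4)*(1) - (-2)*(2)) / 2 = 4

(4, 1, 2)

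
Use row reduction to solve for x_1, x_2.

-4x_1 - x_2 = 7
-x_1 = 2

Forward elimination on [A|b]:
R2 <- R2 - (1/4)*R1:  [   0  1/4  1/4 ]
Row echelon form:
[ -4   -1  |    7 ]
[  0  1/4  |  1/4 ]
Back-substitution:
x_2 = (1/4) / (1/4) = 1
x_1 = (7 - (-1)*(1)) / -4 = -2

(-2, 1)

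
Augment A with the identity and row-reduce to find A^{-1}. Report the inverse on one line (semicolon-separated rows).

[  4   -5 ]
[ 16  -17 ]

inverse = [-17/12 5/12; -4/3 1/3]

Gauss-Jordan on [A | I]:
R1 <- (1/4)*R1:  [    1  -5/4  |   1/4     0 ]
R2 <- R2 - (16)*R1:  [  0   3  |  -4   1 ]
R2 <- (1/3)*R2:  [    0     1  |  -4/3   1/3 ]
R1 <- R1 - (-5/4)*R2:  [      1       0  |  -17/12    5/12 ]
Right block of [I | A^{-1}] is the inverse:
[ -17/12  5/12 ]
[   -4/3   1/3 ]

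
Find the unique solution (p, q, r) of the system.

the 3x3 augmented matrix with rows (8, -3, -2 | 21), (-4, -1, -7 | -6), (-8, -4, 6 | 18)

(1, -5, 1)

Forward elimination on [A|b]:
R2 <- R2 - (-1/2)*R1:  [    0  -5/2    -8   9/2 ]
R3 <- R3 - (-1)*R1:  [  0  -7   4  39 ]
R3 <- R3 - (14/5)*R2:  [     0      0  132/5  132/5 ]
Row echelon form:
[ 8    -3     -2  |     21 ]
[ 0  -5/2     -8  |    9/2 ]
[ 0     0  132/5  |  132/5 ]
Back-substitution:
r = (132/5) / (132/5) = 1
q = (9/2 - (-8)*(1)) / (-5/2) = -5
p = (21 - (-3)*(-5) - (-2)*(1)) / 8 = 1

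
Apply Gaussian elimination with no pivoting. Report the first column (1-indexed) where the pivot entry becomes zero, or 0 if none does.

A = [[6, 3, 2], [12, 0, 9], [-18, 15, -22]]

first zero-pivot column = 0

Naive forward elimination:
R2 <- R2 - (2)*R1:  [  0  -6   5 ]
R3 <- R3 - (-3)*R1:  [   0   24  -16 ]
R3 <- R3 - (-4)*R2:  [ 0  0  4 ]
All pivots nonzero; naive elimination completes without hitting a zero pivot.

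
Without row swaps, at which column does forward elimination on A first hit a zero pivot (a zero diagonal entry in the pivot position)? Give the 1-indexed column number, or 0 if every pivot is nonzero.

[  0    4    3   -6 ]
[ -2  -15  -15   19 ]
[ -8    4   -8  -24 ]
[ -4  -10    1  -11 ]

Naive forward elimination:
Pivot entry (1,1) is zero but row 2 has -2 in column 1 -> naive elimination stops; a row interchange (e.g. R1 <-> R2) would be required here.

first zero-pivot column = 1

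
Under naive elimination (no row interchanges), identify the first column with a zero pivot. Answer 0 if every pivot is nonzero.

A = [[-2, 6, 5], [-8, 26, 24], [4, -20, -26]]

Naive forward elimination:
R2 <- R2 - (4)*R1:  [ 0  2  4 ]
R3 <- R3 - (-2)*R1:  [   0   -8  -16 ]
R3 <- R3 - (-4)*R2:  [ 0  0  0 ]
Matrix at this point:
[ -2  6  5 ]
[  0  2  4 ]
[  0  0  0 ]
Pivot entry (3,3) in the last row is zero and there are no rows below to swap with -> zero pivot in column 3 (A is singular).

first zero-pivot column = 3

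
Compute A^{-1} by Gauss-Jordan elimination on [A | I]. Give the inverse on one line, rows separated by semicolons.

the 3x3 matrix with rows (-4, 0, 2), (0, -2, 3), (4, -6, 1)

Gauss-Jordan on [A | I]:
R1 <- (1/-4)*R1:  [    1     0  -1/2  |  -1/4     0     0 ]
R3 <- R3 - (4)*R1:  [  0  -6   3  |   1   0   1 ]
R2 <- (1/-2)*R2:  [    0     1  -3/2  |     0  -1/2     0 ]
R3 <- R3 - (-6)*R2:  [  0   0  -6  |   1  -3   1 ]
R3 <- (1/-6)*R3:  [    0     0     1  |  -1/6   1/2  -1/6 ]
R1 <- R1 - (-1/2)*R3:  [     1      0      0  |   -1/3    1/4  -1/12 ]
R2 <- R2 - (-3/2)*R3:  [    0     1     0  |  -1/4   1/4  -1/4 ]
Right block of [I | A^{-1}] is the inverse:
[ -1/3  1/4  -1/12 ]
[ -1/4  1/4   -1/4 ]
[ -1/6  1/2   -1/6 ]

inverse = [-1/3 1/4 -1/12; -1/4 1/4 -1/4; -1/6 1/2 -1/6]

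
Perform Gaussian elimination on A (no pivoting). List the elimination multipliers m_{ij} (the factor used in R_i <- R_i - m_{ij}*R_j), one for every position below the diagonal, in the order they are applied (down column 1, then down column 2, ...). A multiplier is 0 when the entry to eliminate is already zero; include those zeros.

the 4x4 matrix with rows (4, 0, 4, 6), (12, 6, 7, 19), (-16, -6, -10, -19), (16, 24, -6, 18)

multipliers: 3, -4, 4, -1, 4, -2

Forward elimination:
R2 <- R2 - (3)*R1:  [  0   6  -5   1 ]
R3 <- R3 - (-4)*R1:  [  0  -6   6   5 ]
R4 <- R4 - (4)*R1:  [   0   24  -22   -6 ]
R3 <- R3 - (-1)*R2:  [ 0  0  1  6 ]
R4 <- R4 - (4)*R2:  [   0    0   -2  -10 ]
R4 <- R4 - (-2)*R3:  [ 0  0  0  2 ]
Multipliers (in order of application): m_{21} = 3, m_{31} = -4, m_{41} = 4, m_{32} = -1, m_{42} = 4, m_{43} = -2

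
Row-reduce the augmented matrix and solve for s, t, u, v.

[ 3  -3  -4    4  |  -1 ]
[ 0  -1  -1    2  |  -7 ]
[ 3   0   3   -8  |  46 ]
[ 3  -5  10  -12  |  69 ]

Forward elimination on [A|b]:
R3 <- R3 - (1)*R1:  [   0    3    7  -12   47 ]
R4 <- R4 - (1)*R1:  [   0   -2   14  -16   70 ]
R3 <- R3 - (-3)*R2:  [  0   0   4  -6  26 ]
R4 <- R4 - (2)*R2:  [   0    0   16  -20   84 ]
R4 <- R4 - (4)*R3:  [   0    0    0    4  -20 ]
Row echelon form:
[ 3  -3  -4   4  |   -1 ]
[ 0  -1  -1   2  |   -7 ]
[ 0   0   4  -6  |   26 ]
[ 0   0   0   4  |  -20 ]
Back-substitution:
v = (-20) / 4 = -5
u = (26 - (-6)*(-5)) / 4 = -1
t = (-7 - (-1)*(-1) - (2)*(-5)) / -1 = -2
s = (-1 - (-3)*(-2) - (-4)*(-1) - (4)*(-5)) / 3 = 3

(3, -2, -1, -5)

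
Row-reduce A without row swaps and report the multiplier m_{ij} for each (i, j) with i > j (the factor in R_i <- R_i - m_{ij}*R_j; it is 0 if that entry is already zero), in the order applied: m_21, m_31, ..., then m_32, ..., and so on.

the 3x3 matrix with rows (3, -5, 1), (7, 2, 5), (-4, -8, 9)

Forward elimination:
R2 <- R2 - (7/3)*R1:  [    0  41/3   8/3 ]
R3 <- R3 - (-4/3)*R1:  [     0  -44/3   31/3 ]
R3 <- R3 - (-44/41)*R2:  [      0       0  541/41 ]
Multipliers (in order of application): m_{21} = 7/3, m_{31} = -4/3, m_{32} = -44/41

multipliers: 7/3, -4/3, -44/41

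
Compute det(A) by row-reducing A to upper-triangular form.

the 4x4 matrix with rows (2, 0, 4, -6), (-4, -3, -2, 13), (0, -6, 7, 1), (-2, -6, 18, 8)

det(A) = -60

Forward elimination:
R2 <- R2 - (-2)*R1:  [  0  -3   6   1 ]
R4 <- R4 - (-1)*R1:  [  0  -6  22   2 ]
R3 <- R3 - (2)*R2:  [  0   0  -5  -1 ]
R4 <- R4 - (2)*R2:  [  0   0  10   0 ]
R4 <- R4 - (-2)*R3:  [  0   0   0  -2 ]
Upper-triangular form:
[ 2   0   4  -6 ]
[ 0  -3   6   1 ]
[ 0   0  -5  -1 ]
[ 0   0   0  -2 ]
det(A) = (-1)^0 * (2) * (-3) * (-5) * (-2) = -60  (0 row swaps -> sign +1)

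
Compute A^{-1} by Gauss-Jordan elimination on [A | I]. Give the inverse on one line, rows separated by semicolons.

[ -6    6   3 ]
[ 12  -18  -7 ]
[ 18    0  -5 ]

inverse = [5/2 5/6 1/3; -11/6 -2/3 -1/6; 9 3 1]

Gauss-Jordan on [A | I]:
R1 <- (1/-6)*R1:  [    1    -1  -1/2  |  -1/6     0     0 ]
R2 <- R2 - (12)*R1:  [  0  -6  -1  |   2   1   0 ]
R3 <- R3 - (18)*R1:  [  0  18   4  |   3   0   1 ]
R2 <- (1/-6)*R2:  [    0     1   1/6  |  -1/3  -1/6     0 ]
R1 <- R1 - (-1)*R2:  [    1     0  -1/3  |  -1/2  -1/6     0 ]
R3 <- R3 - (18)*R2:  [ 0  0  1  |  9  3  1 ]
R1 <- R1 - (-1/3)*R3:  [   1    0    0  |  5/2  5/6  1/3 ]
R2 <- R2 - (1/6)*R3:  [     0      1      0  |  -11/6   -2/3   -1/6 ]
Right block of [I | A^{-1}] is the inverse:
[   5/2   5/6   1/3 ]
[ -11/6  -2/3  -1/6 ]
[     9     3     1 ]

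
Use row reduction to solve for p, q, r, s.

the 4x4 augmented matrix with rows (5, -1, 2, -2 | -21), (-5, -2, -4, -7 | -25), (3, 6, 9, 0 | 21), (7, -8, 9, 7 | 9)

Forward elimination on [A|b]:
R2 <- R2 - (-1)*R1:  [   0   -3   -2   -9  -46 ]
R3 <- R3 - (3/5)*R1:  [     0   33/5   39/5    6/5  168/5 ]
R4 <- R4 - (7/5)*R1:  [     0  -33/5   31/5   49/5  192/5 ]
R3 <- R3 - (-11/5)*R2:  [      0       0    17/5   -93/5  -338/5 ]
R4 <- R4 - (11/5)*R2:  [     0      0   53/5  148/5  698/5 ]
R4 <- R4 - (53/17)*R3:  [       0        0        0  1489/17  5956/17 ]
Row echelon form:
[ 5  -1     2       -2  |      -21 ]
[ 0  -3    -2       -9  |      -46 ]
[ 0   0  17/5    -93/5  |   -338/5 ]
[ 0   0     0  1489/17  |  5956/17 ]
Back-substitution:
s = (5956/17) / (1489/17) = 4
r = (-338/5 - (-93/5)*(4)) / (17/5) = 2
q = (-46 - (-2)*(2) - (-9)*(4)) / -3 = 2
p = (-21 - (-1)*(2) - (2)*(2) - (-2)*(4)) / 5 = -3

(-3, 2, 2, 4)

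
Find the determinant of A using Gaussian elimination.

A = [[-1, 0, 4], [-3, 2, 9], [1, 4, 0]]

Forward elimination:
R2 <- R2 - (3)*R1:  [  0   2  -3 ]
R3 <- R3 - (-1)*R1:  [ 0  4  4 ]
R3 <- R3 - (2)*R2:  [  0   0  10 ]
Upper-triangular form:
[ -1  0   4 ]
[  0  2  -3 ]
[  0  0  10 ]
det(A) = (-1)^0 * (-1) * (2) * (10) = -20  (0 row swaps -> sign +1)

det(A) = -20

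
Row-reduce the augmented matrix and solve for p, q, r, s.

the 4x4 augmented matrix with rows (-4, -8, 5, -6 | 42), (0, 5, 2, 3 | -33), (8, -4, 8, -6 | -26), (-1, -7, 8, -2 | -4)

Forward elimination on [A|b]:
R3 <- R3 - (-2)*R1:  [   0  -20   18  -18   58 ]
R4 <- R4 - (1/4)*R1:  [     0     -5   27/4   -1/2  -29/2 ]
R3 <- R3 - (-4)*R2:  [   0    0   26   -6  -74 ]
R4 <- R4 - (-1)*R2:  [     0      0   35/4    5/2  -95/2 ]
R4 <- R4 - (35/104)*R3:  [        0         0         0    235/52  -1175/52 ]
Row echelon form:
[ -4  -8   5      -6  |        42 ]
[  0   5   2       3  |       -33 ]
[  0   0  26      -6  |       -74 ]
[  0   0   0  235/52  |  -1175/52 ]
Back-substitution:
s = (-1175/52) / (235/52) = -5
r = (-74 - (-6)*(-5)) / 26 = -4
q = (-33 - (2)*(-4) - (3)*(-5)) / 5 = -2
p = (42 - (-8)*(-2) - (5)*(-4) - (-6)*(-5)) / -4 = -4

(-4, -2, -4, -5)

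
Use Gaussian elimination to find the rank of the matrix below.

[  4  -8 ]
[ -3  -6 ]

rank(A) = 2

Row reduction:
R2 <- R2 - (-3/4)*R1:  [   0  -12 ]
Row echelon form:
[ 4   -8 ]
[ 0  -12 ]
Nonzero rows / pivot columns: 2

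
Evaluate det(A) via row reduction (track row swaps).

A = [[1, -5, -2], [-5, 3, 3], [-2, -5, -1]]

Forward elimination:
R2 <- R2 - (-5)*R1:  [   0  -22   -7 ]
R3 <- R3 - (-2)*R1:  [   0  -15   -5 ]
R3 <- R3 - (15/22)*R2:  [     0      0  -5/22 ]
Upper-triangular form:
[ 1   -5     -2 ]
[ 0  -22     -7 ]
[ 0    0  -5/22 ]
det(A) = (-1)^0 * (1) * (-22) * (-5/22) = 5  (0 row swaps -> sign +1)

det(A) = 5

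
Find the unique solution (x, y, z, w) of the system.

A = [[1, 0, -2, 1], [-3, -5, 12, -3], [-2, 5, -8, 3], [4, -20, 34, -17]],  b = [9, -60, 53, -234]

(-1, 3, -3, 4)

Forward elimination on [A|b]:
R2 <- R2 - (-3)*R1:  [   0   -5    6    0  -33 ]
R3 <- R3 - (-2)*R1:  [   0    5  -12    5   71 ]
R4 <- R4 - (4)*R1:  [    0   -20    42   -21  -270 ]
R3 <- R3 - (-1)*R2:  [  0   0  -6   5  38 ]
R4 <- R4 - (4)*R2:  [    0     0    18   -21  -138 ]
R4 <- R4 - (-3)*R3:  [   0    0    0   -6  -24 ]
Row echelon form:
[ 1   0  -2   1  |    9 ]
[ 0  -5   6   0  |  -33 ]
[ 0   0  -6   5  |   38 ]
[ 0   0   0  -6  |  -24 ]
Back-substitution:
w = (-24) / -6 = 4
z = (38 - (5)*(4)) / -6 = -3
y = (-33 - (6)*(-3)) / -5 = 3
x = (9 - (-2)*(-3) - (1)*(4)) / 1 = -1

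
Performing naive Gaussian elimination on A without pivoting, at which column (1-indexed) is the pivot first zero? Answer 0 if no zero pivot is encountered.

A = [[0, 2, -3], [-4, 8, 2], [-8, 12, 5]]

Naive forward elimination:
Pivot entry (1,1) is zero but row 2 has -4 in column 1 -> naive elimination stops; a row interchange (e.g. R1 <-> R2) would be required here.

first zero-pivot column = 1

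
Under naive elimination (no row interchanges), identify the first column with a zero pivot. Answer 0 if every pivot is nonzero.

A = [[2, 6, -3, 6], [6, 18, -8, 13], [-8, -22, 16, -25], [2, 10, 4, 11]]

Naive forward elimination:
R2 <- R2 - (3)*R1:  [  0   0   1  -5 ]
R3 <- R3 - (-4)*R1:  [  0   2   4  -1 ]
R4 <- R4 - (1)*R1:  [ 0  4  7  5 ]
Matrix at this point:
[ 2  6  -3   6 ]
[ 0  0   1  -5 ]
[ 0  2   4  -1 ]
[ 0  4   7   5 ]
Pivot entry (2,2) is zero but row 3 has 2 in column 2 -> naive elimination stops; a row interchange (e.g. R2 <-> R3) would be required here.

first zero-pivot column = 2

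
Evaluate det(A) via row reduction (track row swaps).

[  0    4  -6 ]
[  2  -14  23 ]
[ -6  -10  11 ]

det(A) = -16

Forward elimination:
R1 <-> R2   (pivot in column 1 was zero)
[  2  -14  23 ]
[  0    4  -6 ]
[ -6  -10  11 ]
R3 <- R3 - (-3)*R1:  [   0  -52   80 ]
R3 <- R3 - (-13)*R2:  [ 0  0  2 ]
Upper-triangular form:
[ 2  -14  23 ]
[ 0    4  -6 ]
[ 0    0   2 ]
det(A) = (-1)^1 * (2) * (4) * (2) = -16  (1 row swap -> sign -1)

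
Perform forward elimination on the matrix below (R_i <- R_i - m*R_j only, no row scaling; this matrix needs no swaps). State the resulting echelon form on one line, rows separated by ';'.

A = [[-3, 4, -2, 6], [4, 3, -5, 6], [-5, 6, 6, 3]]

Forward elimination:
R2 <- R2 - (-4/3)*R1:  [     0   25/3  -23/3     14 ]
R3 <- R3 - (5/3)*R1:  [    0  -2/3  28/3    -7 ]
R3 <- R3 - (-2/25)*R2:  [       0        0   218/25  -147/25 ]
Row echelon form:
[ -3     4      -2        6 ]
[  0  25/3   -23/3       14 ]
[  0     0  218/25  -147/25 ]

REF = [-3 4 -2 6; 0 25/3 -23/3 14; 0 0 218/25 -147/25]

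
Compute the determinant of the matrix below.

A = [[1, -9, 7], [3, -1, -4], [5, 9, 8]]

Forward elimination:
R2 <- R2 - (3)*R1:  [   0   26  -25 ]
R3 <- R3 - (5)*R1:  [   0   54  -27 ]
R3 <- R3 - (27/13)*R2:  [      0       0  324/13 ]
Upper-triangular form:
[ 1  -9       7 ]
[ 0  26     -25 ]
[ 0   0  324/13 ]
det(A) = (-1)^0 * (1) * (26) * (324/13) = 648  (0 row swaps -> sign +1)

det(A) = 648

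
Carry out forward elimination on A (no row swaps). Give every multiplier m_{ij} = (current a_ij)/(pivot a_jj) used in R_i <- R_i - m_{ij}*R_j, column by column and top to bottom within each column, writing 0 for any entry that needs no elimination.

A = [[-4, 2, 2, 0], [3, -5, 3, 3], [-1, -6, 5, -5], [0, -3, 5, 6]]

Forward elimination:
R2 <- R2 - (-3/4)*R1:  [    0  -7/2   9/2     3 ]
R3 <- R3 - (1/4)*R1:  [     0  -13/2    9/2     -5 ]
R4: entry in column 1 is already 0 -> m_{41} = 0 (no row operation needed)
R3 <- R3 - (13/7)*R2:  [     0      0  -27/7  -74/7 ]
R4 <- R4 - (6/7)*R2:  [    0     0   8/7  24/7 ]
R4 <- R4 - (-8/27)*R3:  [    0     0     0  8/27 ]
Multipliers (in order of application): m_{21} = -3/4, m_{31} = 1/4, m_{41} = 0, m_{32} = 13/7, m_{42} = 6/7, m_{43} = -8/27

multipliers: -3/4, 1/4, 0, 13/7, 6/7, -8/27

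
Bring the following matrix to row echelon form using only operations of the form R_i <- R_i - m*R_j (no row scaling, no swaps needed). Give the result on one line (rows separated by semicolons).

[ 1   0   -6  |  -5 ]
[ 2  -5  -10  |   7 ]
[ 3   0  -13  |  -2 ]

REF = [1 0 -6 -5; 0 -5 2 17; 0 0 5 13]

Forward elimination:
R2 <- R2 - (2)*R1:  [  0  -5   2  17 ]
R3 <- R3 - (3)*R1:  [  0   0   5  13 ]
Row echelon form:
[ 1   0  -6  |  -5 ]
[ 0  -5   2  |  17 ]
[ 0   0   5  |  13 ]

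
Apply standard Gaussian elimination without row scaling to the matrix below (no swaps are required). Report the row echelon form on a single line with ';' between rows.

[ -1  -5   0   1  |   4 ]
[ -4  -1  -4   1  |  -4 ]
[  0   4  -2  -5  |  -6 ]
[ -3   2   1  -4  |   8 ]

Forward elimination:
R2 <- R2 - (4)*R1:  [   0   19   -4   -3  -20 ]
R4 <- R4 - (3)*R1:  [  0  17   1  -7  -4 ]
R3 <- R3 - (4/19)*R2:  [      0       0  -22/19  -83/19  -34/19 ]
R4 <- R4 - (17/19)*R2:  [      0       0   87/19  -82/19  264/19 ]
R4 <- R4 - (-87/22)*R3:  [       0        0        0  -475/22    75/11 ]
Row echelon form:
[ -1  -5       0        1  |       4 ]
[  0  19      -4       -3  |     -20 ]
[  0   0  -22/19   -83/19  |  -34/19 ]
[  0   0       0  -475/22  |   75/11 ]

REF = [-1 -5 0 1 4; 0 19 -4 -3 -20; 0 0 -22/19 -83/19 -34/19; 0 0 0 -475/22 75/11]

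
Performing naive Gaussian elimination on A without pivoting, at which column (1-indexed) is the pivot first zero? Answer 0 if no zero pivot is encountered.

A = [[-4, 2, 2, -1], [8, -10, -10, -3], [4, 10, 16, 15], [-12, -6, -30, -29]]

Naive forward elimination:
R2 <- R2 - (-2)*R1:  [  0  -6  -6  -5 ]
R3 <- R3 - (-1)*R1:  [  0  12  18  14 ]
R4 <- R4 - (3)*R1:  [   0  -12  -36  -26 ]
R3 <- R3 - (-2)*R2:  [ 0  0  6  4 ]
R4 <- R4 - (2)*R2:  [   0    0  -24  -16 ]
R4 <- R4 - (-4)*R3:  [ 0  0  0  0 ]
Matrix at this point:
[ -4   2   2  -1 ]
[  0  -6  -6  -5 ]
[  0   0   6   4 ]
[  0   0   0   0 ]
Pivot entry (4,4) in the last row is zero and there are no rows below to swap with -> zero pivot in column 4 (A is singular).

first zero-pivot column = 4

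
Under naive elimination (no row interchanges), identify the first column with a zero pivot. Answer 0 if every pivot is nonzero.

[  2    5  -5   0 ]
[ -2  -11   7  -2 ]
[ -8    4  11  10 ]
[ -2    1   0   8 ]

Naive forward elimination:
R2 <- R2 - (-1)*R1:  [  0  -6   2  -2 ]
R3 <- R3 - (-4)*R1:  [  0  24  -9  10 ]
R4 <- R4 - (-1)*R1:  [  0   6  -5   8 ]
R3 <- R3 - (-4)*R2:  [  0   0  -1   2 ]
R4 <- R4 - (-1)*R2:  [  0   0  -3   6 ]
R4 <- R4 - (3)*R3:  [ 0  0  0  0 ]
Matrix at this point:
[ 2   5  -5   0 ]
[ 0  -6   2  -2 ]
[ 0   0  -1   2 ]
[ 0   0   0   0 ]
Pivot entry (4,4) in the last row is zero and there are no rows below to swap with -> zero pivot in column 4 (A is singular).

first zero-pivot column = 4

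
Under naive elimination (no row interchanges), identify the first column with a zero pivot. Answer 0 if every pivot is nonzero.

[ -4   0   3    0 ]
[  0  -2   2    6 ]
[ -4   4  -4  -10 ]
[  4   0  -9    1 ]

Naive forward elimination:
R3 <- R3 - (1)*R1:  [   0    4   -7  -10 ]
R4 <- R4 - (-1)*R1:  [  0   0  -6   1 ]
R3 <- R3 - (-2)*R2:  [  0   0  -3   2 ]
R4 <- R4 - (2)*R3:  [  0   0   0  -3 ]
All pivots nonzero; naive elimination completes without hitting a zero pivot.

first zero-pivot column = 0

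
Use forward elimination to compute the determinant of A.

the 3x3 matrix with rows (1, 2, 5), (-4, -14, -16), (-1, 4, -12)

Forward elimination:
R2 <- R2 - (-4)*R1:  [  0  -6   4 ]
R3 <- R3 - (-1)*R1:  [  0   6  -7 ]
R3 <- R3 - (-1)*R2:  [  0   0  -3 ]
Upper-triangular form:
[ 1   2   5 ]
[ 0  -6   4 ]
[ 0   0  -3 ]
det(A) = (-1)^0 * (1) * (-6) * (-3) = 18  (0 row swaps -> sign +1)

det(A) = 18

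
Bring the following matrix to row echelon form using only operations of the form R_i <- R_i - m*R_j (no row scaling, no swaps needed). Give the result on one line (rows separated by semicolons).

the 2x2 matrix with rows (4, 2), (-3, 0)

Forward elimination:
R2 <- R2 - (-3/4)*R1:  [   0  3/2 ]
Row echelon form:
[ 4    2 ]
[ 0  3/2 ]

REF = [4 2; 0 3/2]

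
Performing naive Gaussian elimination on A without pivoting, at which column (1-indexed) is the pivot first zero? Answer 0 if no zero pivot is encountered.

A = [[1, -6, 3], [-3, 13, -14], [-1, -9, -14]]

Naive forward elimination:
R2 <- R2 - (-3)*R1:  [  0  -5  -5 ]
R3 <- R3 - (-1)*R1:  [   0  -15  -11 ]
R3 <- R3 - (3)*R2:  [ 0  0  4 ]
All pivots nonzero; naive elimination completes without hitting a zero pivot.

first zero-pivot column = 0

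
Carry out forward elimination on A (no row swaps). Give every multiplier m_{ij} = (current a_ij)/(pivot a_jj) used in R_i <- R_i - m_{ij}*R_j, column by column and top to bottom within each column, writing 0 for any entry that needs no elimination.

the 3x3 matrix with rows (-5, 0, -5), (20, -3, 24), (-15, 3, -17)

Forward elimination:
R2 <- R2 - (-4)*R1:  [  0  -3   4 ]
R3 <- R3 - (3)*R1:  [  0   3  -2 ]
R3 <- R3 - (-1)*R2:  [ 0  0  2 ]
Multipliers (in order of application): m_{21} = -4, m_{31} = 3, m_{32} = -1

multipliers: -4, 3, -1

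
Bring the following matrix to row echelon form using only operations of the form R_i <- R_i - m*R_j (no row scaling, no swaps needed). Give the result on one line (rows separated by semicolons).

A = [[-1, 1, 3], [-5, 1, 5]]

REF = [-1 1 3; 0 -4 -10]

Forward elimination:
R2 <- R2 - (5)*R1:  [   0   -4  -10 ]
Row echelon form:
[ -1   1    3 ]
[  0  -4  -10 ]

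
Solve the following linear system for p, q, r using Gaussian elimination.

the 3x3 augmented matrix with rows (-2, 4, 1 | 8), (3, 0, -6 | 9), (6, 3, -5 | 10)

Forward elimination on [A|b]:
R2 <- R2 - (-3/2)*R1:  [    0     6  -9/2    21 ]
R3 <- R3 - (-3)*R1:  [  0  15  -2  34 ]
R3 <- R3 - (5/2)*R2:  [     0      0   37/4  -37/2 ]
Row echelon form:
[ -2  4     1  |      8 ]
[  0  6  -9/2  |     21 ]
[  0  0  37/4  |  -37/2 ]
Back-substitution:
r = (-37/2) / (37/4) = -2
q = (21 - (-9/2)*(-2)) / 6 = 2
p = (8 - (4)*(2) - (1)*(-2)) / -2 = -1

(-1, 2, -2)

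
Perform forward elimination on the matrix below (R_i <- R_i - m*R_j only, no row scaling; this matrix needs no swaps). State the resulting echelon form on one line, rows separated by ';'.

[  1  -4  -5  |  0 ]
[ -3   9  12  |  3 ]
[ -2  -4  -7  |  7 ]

Forward elimination:
R2 <- R2 - (-3)*R1:  [  0  -3  -3   3 ]
R3 <- R3 - (-2)*R1:  [   0  -12  -17    7 ]
R3 <- R3 - (4)*R2:  [  0   0  -5  -5 ]
Row echelon form:
[ 1  -4  -5  |   0 ]
[ 0  -3  -3  |   3 ]
[ 0   0  -5  |  -5 ]

REF = [1 -4 -5 0; 0 -3 -3 3; 0 0 -5 -5]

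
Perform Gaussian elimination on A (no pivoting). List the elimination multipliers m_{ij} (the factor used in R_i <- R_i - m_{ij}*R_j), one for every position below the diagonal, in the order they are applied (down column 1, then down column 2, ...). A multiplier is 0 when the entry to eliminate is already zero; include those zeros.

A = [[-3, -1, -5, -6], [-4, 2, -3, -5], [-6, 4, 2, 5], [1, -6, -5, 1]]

Forward elimination:
R2 <- R2 - (4/3)*R1:  [    0  10/3  11/3     3 ]
R3 <- R3 - (2)*R1:  [  0   6  12  17 ]
R4 <- R4 - (-1/3)*R1:  [     0  -19/3  -20/3     -1 ]
R3 <- R3 - (9/5)*R2:  [    0     0  27/5  58/5 ]
R4 <- R4 - (-19/10)*R2:  [     0      0   3/10  47/10 ]
R4 <- R4 - (1/18)*R3:  [     0      0      0  73/18 ]
Multipliers (in order of application): m_{21} = 4/3, m_{31} = 2, m_{41} = -1/3, m_{32} = 9/5, m_{42} = -19/10, m_{43} = 1/18

multipliers: 4/3, 2, -1/3, 9/5, -19/10, 1/18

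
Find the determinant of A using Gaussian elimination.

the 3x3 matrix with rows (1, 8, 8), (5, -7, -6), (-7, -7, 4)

Forward elimination:
R2 <- R2 - (5)*R1:  [   0  -47  -46 ]
R3 <- R3 - (-7)*R1:  [  0  49  60 ]
R3 <- R3 - (-49/47)*R2:  [      0       0  566/47 ]
Upper-triangular form:
[ 1    8       8 ]
[ 0  -47     -46 ]
[ 0    0  566/47 ]
det(A) = (-1)^0 * (1) * (-47) * (566/47) = -566  (0 row swaps -> sign +1)

det(A) = -566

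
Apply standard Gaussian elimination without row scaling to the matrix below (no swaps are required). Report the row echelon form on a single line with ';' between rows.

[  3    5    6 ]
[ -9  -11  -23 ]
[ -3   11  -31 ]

Forward elimination:
R2 <- R2 - (-3)*R1:  [  0   4  -5 ]
R3 <- R3 - (-1)*R1:  [   0   16  -25 ]
R3 <- R3 - (4)*R2:  [  0   0  -5 ]
Row echelon form:
[ 3  5   6 ]
[ 0  4  -5 ]
[ 0  0  -5 ]

REF = [3 5 6; 0 4 -5; 0 0 -5]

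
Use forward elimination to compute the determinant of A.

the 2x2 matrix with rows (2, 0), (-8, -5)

Forward elimination:
R2 <- R2 - (-4)*R1:  [  0  -5 ]
Upper-triangular form:
[ 2   0 ]
[ 0  -5 ]
det(A) = (-1)^0 * (2) * (-5) = -10  (0 row swaps -> sign +1)

det(A) = -10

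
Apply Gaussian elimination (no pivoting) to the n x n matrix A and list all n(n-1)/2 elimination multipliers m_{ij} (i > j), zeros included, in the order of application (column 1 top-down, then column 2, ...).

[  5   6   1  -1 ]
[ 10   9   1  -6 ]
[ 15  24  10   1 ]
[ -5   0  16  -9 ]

Forward elimination:
R2 <- R2 - (2)*R1:  [  0  -3  -1  -4 ]
R3 <- R3 - (3)*R1:  [ 0  6  7  4 ]
R4 <- R4 - (-1)*R1:  [   0    6   17  -10 ]
R3 <- R3 - (-2)*R2:  [  0   0   5  -4 ]
R4 <- R4 - (-2)*R2:  [   0    0   15  -18 ]
R4 <- R4 - (3)*R3:  [  0   0   0  -6 ]
Multipliers (in order of application): m_{21} = 2, m_{31} = 3, m_{41} = -1, m_{32} = -2, m_{42} = -2, m_{43} = 3

multipliers: 2, 3, -1, -2, -2, 3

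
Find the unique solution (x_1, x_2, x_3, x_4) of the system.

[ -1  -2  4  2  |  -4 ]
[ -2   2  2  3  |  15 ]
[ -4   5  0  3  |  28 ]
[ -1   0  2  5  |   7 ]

(0, 5, 1, 1)

Forward elimination on [A|b]:
R2 <- R2 - (2)*R1:  [  0   6  -6  -1  23 ]
R3 <- R3 - (4)*R1:  [   0   13  -16   -5   44 ]
R4 <- R4 - (1)*R1:  [  0   2  -2   3  11 ]
R3 <- R3 - (13/6)*R2:  [     0      0     -3  -17/6  -35/6 ]
R4 <- R4 - (1/3)*R2:  [    0     0     0  10/3  10/3 ]
Row echelon form:
[ -1  -2   4      2  |     -4 ]
[  0   6  -6     -1  |     23 ]
[  0   0  -3  -17/6  |  -35/6 ]
[  0   0   0   10/3  |   10/3 ]
Back-substitution:
x_4 = (10/3) / (10/3) = 1
x_3 = (-35/6 - (-17/6)*(1)) / -3 = 1
x_2 = (23 - (-6)*(1) - (-1)*(1)) / 6 = 5
x_1 = (-4 - (-2)*(5) - (4)*(1) - (2)*(1)) / -1 = 0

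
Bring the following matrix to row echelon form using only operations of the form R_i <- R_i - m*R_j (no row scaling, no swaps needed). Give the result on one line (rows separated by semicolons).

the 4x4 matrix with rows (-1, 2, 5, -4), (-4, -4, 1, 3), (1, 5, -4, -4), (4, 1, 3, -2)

REF = [-1 2 5 -4; 0 -12 -19 19; 0 0 -121/12 37/12; 0 0 0 -130/121]

Forward elimination:
R2 <- R2 - (4)*R1:  [   0  -12  -19   19 ]
R3 <- R3 - (-1)*R1:  [  0   7   1  -8 ]
R4 <- R4 - (-4)*R1:  [   0    9   23  -18 ]
R3 <- R3 - (-7/12)*R2:  [       0        0  -121/12    37/12 ]
R4 <- R4 - (-3/4)*R2:  [     0      0   35/4  -15/4 ]
R4 <- R4 - (-105/121)*R3:  [        0         0         0  -130/121 ]
Row echelon form:
[ -1    2        5        -4 ]
[  0  -12      -19        19 ]
[  0    0  -121/12     37/12 ]
[  0    0        0  -130/121 ]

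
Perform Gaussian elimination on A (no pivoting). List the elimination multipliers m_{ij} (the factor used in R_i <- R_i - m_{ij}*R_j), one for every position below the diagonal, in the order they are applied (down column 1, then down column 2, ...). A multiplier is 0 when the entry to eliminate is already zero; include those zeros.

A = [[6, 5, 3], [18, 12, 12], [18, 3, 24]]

Forward elimination:
R2 <- R2 - (3)*R1:  [  0  -3   3 ]
R3 <- R3 - (3)*R1:  [   0  -12   15 ]
R3 <- R3 - (4)*R2:  [ 0  0  3 ]
Multipliers (in order of application): m_{21} = 3, m_{31} = 3, m_{32} = 4

multipliers: 3, 3, 4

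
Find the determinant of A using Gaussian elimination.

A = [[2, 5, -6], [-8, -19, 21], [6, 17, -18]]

det(A) = 12

Forward elimination:
R2 <- R2 - (-4)*R1:  [  0   1  -3 ]
R3 <- R3 - (3)*R1:  [ 0  2  0 ]
R3 <- R3 - (2)*R2:  [ 0  0  6 ]
Upper-triangular form:
[ 2  5  -6 ]
[ 0  1  -3 ]
[ 0  0   6 ]
det(A) = (-1)^0 * (2) * (1) * (6) = 12  (0 row swaps -> sign +1)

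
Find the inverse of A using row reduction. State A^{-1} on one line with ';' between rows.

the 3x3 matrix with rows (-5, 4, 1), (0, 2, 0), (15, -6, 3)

Gauss-Jordan on [A | I]:
R1 <- (1/-5)*R1:  [    1  -4/5  -1/5  |  -1/5     0     0 ]
R3 <- R3 - (15)*R1:  [ 0  6  6  |  3  0  1 ]
R2 <- (1/2)*R2:  [   0    1    0  |    0  1/2    0 ]
R1 <- R1 - (-4/5)*R2:  [    1     0  -1/5  |  -1/5   2/5     0 ]
R3 <- R3 - (6)*R2:  [  0   0   6  |   3  -3   1 ]
R3 <- (1/6)*R3:  [    0     0     1  |   1/2  -1/2   1/6 ]
R1 <- R1 - (-1/5)*R3:  [     1      0      0  |  -1/10   3/10   1/30 ]
Right block of [I | A^{-1}] is the inverse:
[ -1/10  3/10  1/30 ]
[     0   1/2     0 ]
[   1/2  -1/2   1/6 ]

inverse = [-1/10 3/10 1/30; 0 1/2 0; 1/2 -1/2 1/6]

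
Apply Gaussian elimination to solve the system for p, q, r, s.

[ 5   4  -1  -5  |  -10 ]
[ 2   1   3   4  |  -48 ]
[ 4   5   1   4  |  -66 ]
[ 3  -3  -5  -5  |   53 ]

Forward elimination on [A|b]:
R2 <- R2 - (2/5)*R1:  [    0  -3/5  17/5     6   -44 ]
R3 <- R3 - (4/5)*R1:  [   0  9/5  9/5    8  -58 ]
R4 <- R4 - (3/5)*R1:  [     0  -27/5  -22/5     -2     59 ]
R3 <- R3 - (-3)*R2:  [    0     0    12    26  -190 ]
R4 <- R4 - (9)*R2:  [   0    0  -35  -56  455 ]
R4 <- R4 - (-35/12)*R3:  [      0       0       0   119/6  -595/6 ]
Row echelon form:
[ 5     4    -1     -5  |     -10 ]
[ 0  -3/5  17/5      6  |     -44 ]
[ 0     0    12     26  |    -190 ]
[ 0     0     0  119/6  |  -595/6 ]
Back-substitution:
s = (-595/6) / (119/6) = -5
r = (-190 - (26)*(-5)) / 12 = -5
q = (-44 - (17/5)*(-5) - (6)*(-5)) / (-3/5) = -5
p = (-10 - (4)*(-5) - (-1)*(-5) - (-5)*(-5)) / 5 = -4

(-4, -5, -5, -5)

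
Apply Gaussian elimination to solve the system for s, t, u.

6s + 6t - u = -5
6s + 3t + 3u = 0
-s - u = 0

(-5, 5, 5)

Forward elimination on [A|b]:
R2 <- R2 - (1)*R1:  [  0  -3   4   5 ]
R3 <- R3 - (-1/6)*R1:  [    0     1  -7/6  -5/6 ]
R3 <- R3 - (-1/3)*R2:  [   0    0  1/6  5/6 ]
Row echelon form:
[ 6   6   -1  |   -5 ]
[ 0  -3    4  |    5 ]
[ 0   0  1/6  |  5/6 ]
Back-substitution:
u = (5/6) / (1/6) = 5
t = (5 - (4)*(5)) / -3 = 5
s = (-5 - (6)*(5) - (-1)*(5)) / 6 = -5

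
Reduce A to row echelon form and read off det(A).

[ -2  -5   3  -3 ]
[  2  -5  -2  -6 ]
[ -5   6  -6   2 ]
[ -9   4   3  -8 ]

Forward elimination:
R2 <- R2 - (-1)*R1:  [   0  -10    1   -9 ]
R3 <- R3 - (5/2)*R1:  [     0   37/2  -27/2   19/2 ]
R4 <- R4 - (9/2)*R1:  [     0   53/2  -21/2   11/2 ]
R3 <- R3 - (-37/20)*R2:  [       0        0  -233/20  -143/20 ]
R4 <- R4 - (-53/20)*R2:  [       0        0  -157/20  -367/20 ]
R4 <- R4 - (157/233)*R3:  [         0          0          0  -3153/233 ]
Upper-triangular form:
[ -2   -5        3         -3 ]
[  0  -10        1         -9 ]
[  0    0  -233/20    -143/20 ]
[  0    0        0  -3153/233 ]
det(A) = (-1)^0 * (-2) * (-10) * (-233/20) * (-3153/233) = 3153  (0 row swaps -> sign +1)

det(A) = 3153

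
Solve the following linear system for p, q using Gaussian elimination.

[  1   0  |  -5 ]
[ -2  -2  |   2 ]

Forward elimination on [A|b]:
R2 <- R2 - (-2)*R1:  [  0  -2  -8 ]
Row echelon form:
[ 1   0  |  -5 ]
[ 0  -2  |  -8 ]
Back-substitution:
q = (-8) / -2 = 4
p = (-5) / 1 = -5

(-5, 4)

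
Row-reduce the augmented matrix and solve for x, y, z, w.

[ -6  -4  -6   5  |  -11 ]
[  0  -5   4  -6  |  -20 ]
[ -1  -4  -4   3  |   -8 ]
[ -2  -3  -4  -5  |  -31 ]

Forward elimination on [A|b]:
R3 <- R3 - (1/6)*R1:  [     0  -10/3     -3   13/6  -37/6 ]
R4 <- R4 - (1/3)*R1:  [     0   -5/3     -2  -20/3  -82/3 ]
R3 <- R3 - (2/3)*R2:  [     0      0  -17/3   37/6   43/6 ]
R4 <- R4 - (1/3)*R2:  [     0      0  -10/3  -14/3  -62/3 ]
R4 <- R4 - (10/17)*R3:  [       0        0        0  -141/17  -423/17 ]
Row echelon form:
[ -6  -4     -6        5  |      -11 ]
[  0  -5      4       -6  |      -20 ]
[  0   0  -17/3     37/6  |     43/6 ]
[  0   0      0  -141/17  |  -423/17 ]
Back-substitution:
w = (-423/17) / (-141/17) = 3
z = (43/6 - (37/6)*(3)) / (-17/3) = 2
y = (-20 - (4)*(2) - (-6)*(3)) / -5 = 2
x = (-11 - (-4)*(2) - (-6)*(2) - (5)*(3)) / -6 = 1

(1, 2, 2, 3)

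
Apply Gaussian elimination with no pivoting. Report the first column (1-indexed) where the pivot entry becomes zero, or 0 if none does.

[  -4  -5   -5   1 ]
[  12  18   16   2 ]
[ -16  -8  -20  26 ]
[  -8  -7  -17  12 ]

first zero-pivot column = 0

Naive forward elimination:
R2 <- R2 - (-3)*R1:  [ 0  3  1  5 ]
R3 <- R3 - (4)*R1:  [  0  12   0  22 ]
R4 <- R4 - (2)*R1:  [  0   3  -7  10 ]
R3 <- R3 - (4)*R2:  [  0   0  -4   2 ]
R4 <- R4 - (1)*R2:  [  0   0  -8   5 ]
R4 <- R4 - (2)*R3:  [ 0  0  0  1 ]
All pivots nonzero; naive elimination completes without hitting a zero pivot.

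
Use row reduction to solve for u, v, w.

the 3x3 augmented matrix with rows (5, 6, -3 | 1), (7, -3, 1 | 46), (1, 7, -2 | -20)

Forward elimination on [A|b]:
R2 <- R2 - (7/5)*R1:  [     0  -57/5   26/5  223/5 ]
R3 <- R3 - (1/5)*R1:  [      0    29/5    -7/5  -101/5 ]
R3 <- R3 - (-29/57)*R2:  [      0       0   71/57  142/57 ]
Row echelon form:
[ 5      6     -3  |       1 ]
[ 0  -57/5   26/5  |   223/5 ]
[ 0      0  71/57  |  142/57 ]
Back-substitution:
w = (142/57) / (71/57) = 2
v = (223/5 - (26/5)*(2)) / (-57/5) = -3
u = (1 - (6)*(-3) - (-3)*(2)) / 5 = 5

(5, -3, 2)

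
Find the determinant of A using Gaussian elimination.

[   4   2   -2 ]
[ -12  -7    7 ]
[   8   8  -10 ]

det(A) = 8

Forward elimination:
R2 <- R2 - (-3)*R1:  [  0  -1   1 ]
R3 <- R3 - (2)*R1:  [  0   4  -6 ]
R3 <- R3 - (-4)*R2:  [  0   0  -2 ]
Upper-triangular form:
[ 4   2  -2 ]
[ 0  -1   1 ]
[ 0   0  -2 ]
det(A) = (-1)^0 * (4) * (-1) * (-2) = 8  (0 row swaps -> sign +1)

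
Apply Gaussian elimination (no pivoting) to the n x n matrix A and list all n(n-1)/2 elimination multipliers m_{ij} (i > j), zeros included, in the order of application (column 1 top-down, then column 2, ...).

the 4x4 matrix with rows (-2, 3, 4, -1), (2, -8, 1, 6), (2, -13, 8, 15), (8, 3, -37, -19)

multipliers: -1, -1, -4, 2, -3, -3

Forward elimination:
R2 <- R2 - (-1)*R1:  [  0  -5   5   5 ]
R3 <- R3 - (-1)*R1:  [   0  -10   12   14 ]
R4 <- R4 - (-4)*R1:  [   0   15  -21  -23 ]
R3 <- R3 - (2)*R2:  [ 0  0  2  4 ]
R4 <- R4 - (-3)*R2:  [  0   0  -6  -8 ]
R4 <- R4 - (-3)*R3:  [ 0  0  0  4 ]
Multipliers (in order of application): m_{21} = -1, m_{31} = -1, m_{41} = -4, m_{32} = 2, m_{42} = -3, m_{43} = -3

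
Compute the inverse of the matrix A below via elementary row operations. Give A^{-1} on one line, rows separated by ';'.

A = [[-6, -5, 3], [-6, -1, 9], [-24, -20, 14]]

inverse = [-83/24 -5/24 7/8; 11/4 1/4 -3/4; -2 0 1/2]

Gauss-Jordan on [A | I]:
R1 <- (1/-6)*R1:  [    1   5/6  -1/2  |  -1/6     0     0 ]
R2 <- R2 - (-6)*R1:  [  0   4   6  |  -1   1   0 ]
R3 <- R3 - (-24)*R1:  [  0   0   2  |  -4   0   1 ]
R2 <- (1/4)*R2:  [    0     1   3/2  |  -1/4   1/4     0 ]
R1 <- R1 - (5/6)*R2:  [     1      0   -7/4  |   1/24  -5/24      0 ]
R3 <- (1/2)*R3:  [   0    0    1  |   -2    0  1/2 ]
R1 <- R1 - (-7/4)*R3:  [      1       0       0  |  -83/24   -5/24     7/8 ]
R2 <- R2 - (3/2)*R3:  [    0     1     0  |  11/4   1/4  -3/4 ]
Right block of [I | A^{-1}] is the inverse:
[ -83/24  -5/24   7/8 ]
[   11/4    1/4  -3/4 ]
[     -2      0   1/2 ]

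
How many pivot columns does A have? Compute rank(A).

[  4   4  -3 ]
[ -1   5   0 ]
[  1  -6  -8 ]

Row reduction:
R2 <- R2 - (-1/4)*R1:  [    0     6  -3/4 ]
R3 <- R3 - (1/4)*R1:  [     0     -7  -29/4 ]
R3 <- R3 - (-7/6)*R2:  [     0      0  -65/8 ]
Row echelon form:
[ 4  4     -3 ]
[ 0  6   -3/4 ]
[ 0  0  -65/8 ]
Nonzero rows / pivot columns: 3

rank(A) = 3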